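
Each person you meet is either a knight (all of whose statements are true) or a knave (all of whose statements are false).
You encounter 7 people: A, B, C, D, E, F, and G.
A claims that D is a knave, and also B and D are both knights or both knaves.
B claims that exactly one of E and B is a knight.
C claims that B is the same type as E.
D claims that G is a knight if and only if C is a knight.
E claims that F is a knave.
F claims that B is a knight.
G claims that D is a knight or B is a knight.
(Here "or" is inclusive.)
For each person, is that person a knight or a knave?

Knights: B, F, and G. Knaves: A, C, D, and E.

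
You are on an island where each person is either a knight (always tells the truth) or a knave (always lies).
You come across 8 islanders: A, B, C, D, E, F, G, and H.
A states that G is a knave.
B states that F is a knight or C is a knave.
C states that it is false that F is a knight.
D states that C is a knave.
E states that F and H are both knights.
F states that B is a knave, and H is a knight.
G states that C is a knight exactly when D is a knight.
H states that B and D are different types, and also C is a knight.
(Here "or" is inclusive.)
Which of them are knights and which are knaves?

As a knight, A's statement "G is a knave" should be True; it is.
Since B is a knave, "F is a knight or C is a knave" needs to be false, which holds.
C is a knight, and the claim "it is false that F is a knight" is indeed True.
D is a knave, so "C is a knave" must be false — and it is.
E is a knave, so "F and H are both knights" must be false — and it is.
F is a knave, and the claim "B is a knave, and H is a knight" is indeed false.
G is a knave; "C is a knight exactly when D is a knight" is false, as required.
H is a knave; "B and D are different types, and also C is a knight" is false, as required.

Knights: A and C. Knaves: B, D, E, F, G, and H.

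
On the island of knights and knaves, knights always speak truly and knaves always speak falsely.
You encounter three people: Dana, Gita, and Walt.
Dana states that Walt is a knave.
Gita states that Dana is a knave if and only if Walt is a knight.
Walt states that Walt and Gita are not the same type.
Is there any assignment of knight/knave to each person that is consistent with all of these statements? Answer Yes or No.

Checking all 8 assignments, each has at least one speaker whose statement's truth value contradicts their type.

No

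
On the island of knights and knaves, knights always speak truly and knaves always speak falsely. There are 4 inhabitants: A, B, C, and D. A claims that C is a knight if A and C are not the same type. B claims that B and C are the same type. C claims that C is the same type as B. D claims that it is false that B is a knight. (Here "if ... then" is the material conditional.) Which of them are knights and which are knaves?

A is a knight, so "C is a knight if A and C are not the same type" must be True — and it is.
B is a knight, so "B and C are the same type" must be True — and it is.
C is a knight, and the claim "C is the same type as B" is indeed True.
D is a knave; "it is false that B is a knight" is False, as required.

A is a knight, B is a knight, C is a knight, and D is a knave.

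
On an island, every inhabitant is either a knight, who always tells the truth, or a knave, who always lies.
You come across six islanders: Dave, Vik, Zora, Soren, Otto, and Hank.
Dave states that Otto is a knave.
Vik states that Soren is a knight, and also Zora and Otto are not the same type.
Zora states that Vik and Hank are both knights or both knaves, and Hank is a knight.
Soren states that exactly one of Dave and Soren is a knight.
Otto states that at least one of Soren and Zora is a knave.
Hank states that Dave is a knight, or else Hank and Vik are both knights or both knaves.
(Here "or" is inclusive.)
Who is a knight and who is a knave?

Knights: Vik, Soren, and Otto. Knaves: Dave, Zora, and Hank.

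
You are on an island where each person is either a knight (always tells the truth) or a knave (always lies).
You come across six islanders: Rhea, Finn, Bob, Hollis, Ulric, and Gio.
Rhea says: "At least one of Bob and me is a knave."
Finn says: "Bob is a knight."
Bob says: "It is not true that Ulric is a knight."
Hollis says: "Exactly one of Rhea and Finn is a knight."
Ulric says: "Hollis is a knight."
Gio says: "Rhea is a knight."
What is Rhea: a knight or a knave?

Rhea is a knight.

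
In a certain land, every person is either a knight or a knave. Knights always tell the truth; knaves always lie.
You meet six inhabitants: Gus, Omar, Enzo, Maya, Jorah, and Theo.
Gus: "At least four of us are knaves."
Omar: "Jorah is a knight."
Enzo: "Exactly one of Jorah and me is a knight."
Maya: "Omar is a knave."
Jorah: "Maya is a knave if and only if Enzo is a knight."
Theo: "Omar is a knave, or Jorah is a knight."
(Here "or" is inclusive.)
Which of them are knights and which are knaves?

Gus is a knave, Omar is a knave, Enzo is a knight, Maya is a knight, Jorah is a knave, and Theo is a knight.

Since Gus is a knave, "at least four of us are knaves" needs to be false, which holds.
Omar (knave): "Jorah is a knight" — false. ✓
As a knight, Enzo's statement "exactly one of Jorah and me is a knight" should be true; it is.
As a knight, Maya's statement "Omar is a knave" should be true; it is.
Jorah is a knave, and the claim "Maya is a knave if and only if Enzo is a knight" is indeed false.
Theo is a knight; "Omar is a knave, or Jorah is a knight" is true, as required.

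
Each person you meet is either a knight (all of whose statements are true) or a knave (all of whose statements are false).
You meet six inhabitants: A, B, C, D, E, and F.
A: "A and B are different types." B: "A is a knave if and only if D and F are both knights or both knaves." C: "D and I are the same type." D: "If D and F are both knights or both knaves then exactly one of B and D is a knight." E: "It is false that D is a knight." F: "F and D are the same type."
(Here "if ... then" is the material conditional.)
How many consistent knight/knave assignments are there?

Consistent assignments:
  A=knight, B=knave, C=knight, D=knight, E=knave, F=knight
  A=knight, B=knave, C=knave, D=knight, E=knave, F=knight
  A=knave, B=knave, C=knight, D=knight, E=knave, F=knave
  A=knave, B=knave, C=knave, D=knight, E=knave, F=knave

4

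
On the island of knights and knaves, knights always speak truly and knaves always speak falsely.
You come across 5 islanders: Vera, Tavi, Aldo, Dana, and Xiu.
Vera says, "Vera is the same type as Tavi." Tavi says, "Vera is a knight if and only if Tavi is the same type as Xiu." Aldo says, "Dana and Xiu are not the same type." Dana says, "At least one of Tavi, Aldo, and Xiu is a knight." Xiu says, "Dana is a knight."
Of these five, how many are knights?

4

The unique consistent assignment is Vera=knight, Tavi=knight, Aldo=knave, Dana=knight, Xiu=knight.
That has 4 knights.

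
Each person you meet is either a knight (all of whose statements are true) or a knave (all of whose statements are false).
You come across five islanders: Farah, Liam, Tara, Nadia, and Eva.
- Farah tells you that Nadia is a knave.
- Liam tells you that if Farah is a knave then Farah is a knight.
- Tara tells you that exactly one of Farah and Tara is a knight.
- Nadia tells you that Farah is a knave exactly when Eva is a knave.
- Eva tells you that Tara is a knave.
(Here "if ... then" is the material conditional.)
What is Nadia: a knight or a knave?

Nadia is a knight.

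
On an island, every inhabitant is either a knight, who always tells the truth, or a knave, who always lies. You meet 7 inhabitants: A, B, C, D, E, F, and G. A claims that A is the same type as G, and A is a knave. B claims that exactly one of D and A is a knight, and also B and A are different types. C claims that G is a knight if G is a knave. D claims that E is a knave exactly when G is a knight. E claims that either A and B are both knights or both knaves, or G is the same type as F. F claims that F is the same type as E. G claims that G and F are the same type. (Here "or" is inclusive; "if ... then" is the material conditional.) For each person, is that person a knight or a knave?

A is a knave, B is a knave, C is a knight, D is a knave, E is a knight, F is a knight, and G is a knight.

Since A is a knave, "A is the same type as G, and A is a knave" needs to be False, which holds.
B is a knave, so "exactly one of D and A is a knight, and also B and A are different types" must be False — and it is.
C is a knight, so "G is a knight if G is a knave" must be True — and it is.
As a knave, D's statement "E is a knave exactly when G is a knight" should be False; it is.
E is a knight, so "either A and B are both knights or both knaves, or G is the same type as F" must be True — and it is.
F is a knight, so "F is the same type as E" must be True — and it is.
G is a knight; "G and F are the same type" is True, as required.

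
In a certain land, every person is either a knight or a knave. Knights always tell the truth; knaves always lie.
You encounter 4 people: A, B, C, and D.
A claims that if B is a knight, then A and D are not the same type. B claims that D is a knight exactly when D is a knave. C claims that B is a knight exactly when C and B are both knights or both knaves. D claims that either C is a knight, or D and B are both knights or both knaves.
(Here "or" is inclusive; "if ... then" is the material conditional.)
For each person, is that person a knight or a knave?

Suppose A is a knave. Then A's statement "if B is a knight, then A and D are not the same type" would have to be false. Checking the 8 ways to assign the others, none is consistent with every speaker.
(For instance, with B=knave, C=knight, D=knight, A's claim "if B is a knight, then A and D are not the same type" comes out true where it would need to be false.)
So A must be a knight, making "if B is a knight, then A and D are not the same type" true. Taking A=knight, B=knave, C=knight, D=knight, each remaining statement checks out:
  B (knave): "D is a knight exactly when D is a knave" — false. ✓
  C (knight): "B is a knight exactly when C and B are both knights or both knaves" — true. ✓
  D (knight): "either C is a knight, or D and B are both knights or both knaves" — true. ✓
This is the unique consistent assignment.

Knights: A, C, and D. Knaves: B.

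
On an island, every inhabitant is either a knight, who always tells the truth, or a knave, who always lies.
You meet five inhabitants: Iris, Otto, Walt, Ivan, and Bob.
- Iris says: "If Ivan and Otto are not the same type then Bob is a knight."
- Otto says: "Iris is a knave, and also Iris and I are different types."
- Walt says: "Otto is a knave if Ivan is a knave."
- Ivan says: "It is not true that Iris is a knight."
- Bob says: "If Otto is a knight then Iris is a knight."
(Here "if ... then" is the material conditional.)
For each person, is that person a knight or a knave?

Iris is a knight, so "if Ivan and Otto are not the same type then Bob is a knight" must be True — and it is.
Otto is a knave, and the claim "Iris is a knave, and also Iris and I are different types" is indeed false.
Since Walt is a knight, "Otto is a knave if Ivan is a knave" needs to be True, which holds.
Ivan is a knave, and the claim "it is not true that Iris is a knight" is indeed false.
Bob is a knight, so "if Otto is a knight then Iris is a knight" must be True — and it is.

Knights: Iris, Walt, and Bob. Knaves: Otto and Ivan.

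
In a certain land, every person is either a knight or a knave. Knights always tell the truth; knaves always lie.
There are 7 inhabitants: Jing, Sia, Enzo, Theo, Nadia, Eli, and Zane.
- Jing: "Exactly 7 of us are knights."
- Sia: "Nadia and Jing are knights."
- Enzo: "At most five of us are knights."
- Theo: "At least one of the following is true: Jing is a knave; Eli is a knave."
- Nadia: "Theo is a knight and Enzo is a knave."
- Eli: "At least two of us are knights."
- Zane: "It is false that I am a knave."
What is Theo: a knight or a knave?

Consistent assignments: {Jing=knave, Sia=knave, Enzo=knight, Theo=knight, Nadia=knave, Eli=knight, Zane=knight}; {Jing=knave, Sia=knave, Enzo=knight, Theo=knight, Nadia=knave, Eli=knight, Zane=knave}
In every consistent assignment, Theo is a knight.

Theo is a knight.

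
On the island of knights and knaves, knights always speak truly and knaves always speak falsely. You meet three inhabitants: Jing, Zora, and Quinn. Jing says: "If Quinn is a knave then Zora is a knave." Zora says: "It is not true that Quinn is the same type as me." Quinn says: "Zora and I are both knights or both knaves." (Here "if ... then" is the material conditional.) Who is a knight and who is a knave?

Jing is a knave, Zora is a knight, and Quinn is a knave.

Jing is a knave; "if Quinn is a knave then Zora is a knave" is False, as required.
Zora is a knight; "it is not true that Quinn is the same type as me" is true, as required.
As a knave, Quinn's statement "Zora and I are both knights or both knaves" should be False; it is.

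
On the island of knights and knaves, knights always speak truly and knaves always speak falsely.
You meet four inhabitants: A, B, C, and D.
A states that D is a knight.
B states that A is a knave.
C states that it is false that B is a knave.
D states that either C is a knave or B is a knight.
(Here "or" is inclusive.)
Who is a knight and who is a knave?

A (knight): "D is a knight" — true. ✓
B is a knave, so "A is a knave" must be false — and it is.
Since C is a knave, "it is false that B is a knave" needs to be false, which holds.
D is a knight, and the claim "either C is a knave or B is a knight" is indeed true.

A is a knight, B is a knave, C is a knave, and D is a knight.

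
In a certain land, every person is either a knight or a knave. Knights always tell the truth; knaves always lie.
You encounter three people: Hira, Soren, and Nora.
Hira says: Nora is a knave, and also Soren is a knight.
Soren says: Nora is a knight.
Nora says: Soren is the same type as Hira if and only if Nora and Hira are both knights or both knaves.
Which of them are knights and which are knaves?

Suppose Hira is a knight. Then Hira's statement "Nora is a knave, and also Soren is a knight" would have to be true. Checking the 4 ways to assign the others, none is consistent with every speaker.
(For instance, with Soren=knight, Nora=knight, Hira's claim "Nora is a knave, and also Soren is a knight" comes out false where it would need to be true.)
So Hira must be a knave, making "Nora is a knave, and also Soren is a knight" false. Taking Hira=knave, Soren=knight, Nora=knight, each remaining statement checks out:
  Soren (knight): "Nora is a knight" — true. ✓
  Nora (knight): "Soren is the same type as Hira if and only if Nora and Hira are both knights or both knaves" — true. ✓
This is the unique consistent assignment.

Knights: Soren and Nora. Knaves: Hira.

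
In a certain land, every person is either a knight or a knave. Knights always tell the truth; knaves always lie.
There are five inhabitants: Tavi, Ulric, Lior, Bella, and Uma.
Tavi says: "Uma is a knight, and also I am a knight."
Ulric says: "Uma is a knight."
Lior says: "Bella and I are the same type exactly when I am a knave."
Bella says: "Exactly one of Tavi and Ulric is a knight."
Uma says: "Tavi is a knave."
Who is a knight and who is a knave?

Suppose Tavi is a knight. Then Tavi's statement "Uma is a knight, and also I am a knight" would have to be true. Checking the 16 ways to assign the others, none is consistent with every speaker.
(For instance, with Ulric=knight, Lior=knave, Bella=knight, Uma=knight, Bella's claim "exactly one of Tavi and Ulric is a knight" comes out false where it would need to be true.)
So Tavi must be a knave, making "Uma is a knight, and also I am a knight" false. Taking Tavi=knave, Ulric=knight, Lior=knave, Bella=knight, Uma=knight, each remaining statement checks out:
  Ulric (knight): "Uma is a knight" — true. ✓
  Lior (knave): "Bella and I are the same type exactly when I am a knave" — false. ✓
  Bella (knight): "exactly one of Tavi and Ulric is a knight" — true. ✓
  Uma (knight): "Tavi is a knave" — true. ✓
This is the unique consistent assignment.

Tavi is a knave, Ulric is a knight, Lior is a knave, Bella is a knight, and Uma is a knight.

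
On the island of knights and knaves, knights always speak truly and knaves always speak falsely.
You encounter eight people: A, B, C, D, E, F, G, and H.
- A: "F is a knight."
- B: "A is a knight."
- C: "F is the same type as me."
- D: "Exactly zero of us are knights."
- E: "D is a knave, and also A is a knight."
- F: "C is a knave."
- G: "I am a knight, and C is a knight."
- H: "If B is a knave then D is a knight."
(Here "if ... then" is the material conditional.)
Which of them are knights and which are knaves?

A is a knight, B is a knight, C is a knave, D is a knave, E is a knight, F is a knight, G is a knave, and H is a knight.

As a knight, A's statement "F is a knight" should be True; it is.
B is a knight, so "A is a knight" must be True — and it is.
C (knave): "F is the same type as me" — False. ✓
D is a knave, so "exactly zero of us are knights" must be False — and it is.
As a knight, E's statement "D is a knave, and also A is a knight" should be True; it is.
F is a knight, and the claim "C is a knave" is indeed True.
G is a knave, and the claim "I am a knight, and C is a knight" is indeed False.
H (knight): "if B is a knave then D is a knight" — True. ✓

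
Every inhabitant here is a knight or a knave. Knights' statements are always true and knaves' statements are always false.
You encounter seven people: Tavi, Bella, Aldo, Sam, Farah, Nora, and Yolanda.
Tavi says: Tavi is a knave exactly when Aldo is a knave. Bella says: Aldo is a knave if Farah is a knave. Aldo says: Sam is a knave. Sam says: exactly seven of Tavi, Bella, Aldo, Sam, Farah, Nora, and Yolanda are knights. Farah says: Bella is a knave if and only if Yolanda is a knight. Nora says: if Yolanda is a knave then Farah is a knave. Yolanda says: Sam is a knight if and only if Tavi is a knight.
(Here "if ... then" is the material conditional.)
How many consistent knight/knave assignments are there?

2

Consistent assignments:
  Tavi=knight, Bella=knight, Aldo=knight, Sam=knave, Farah=knight, Nora=knave, Yolanda=knave
  Tavi=knight, Bella=knave, Aldo=knight, Sam=knave, Farah=knave, Nora=knight, Yolanda=knave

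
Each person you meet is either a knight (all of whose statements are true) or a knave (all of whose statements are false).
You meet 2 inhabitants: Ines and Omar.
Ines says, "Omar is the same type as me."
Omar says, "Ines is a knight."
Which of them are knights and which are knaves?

Ines is a knight; "Omar is the same type as me" is True, as required.
Omar is a knight, so "Ines is a knight" must be True — and it is.

Ines is a knight and Omar is a knight.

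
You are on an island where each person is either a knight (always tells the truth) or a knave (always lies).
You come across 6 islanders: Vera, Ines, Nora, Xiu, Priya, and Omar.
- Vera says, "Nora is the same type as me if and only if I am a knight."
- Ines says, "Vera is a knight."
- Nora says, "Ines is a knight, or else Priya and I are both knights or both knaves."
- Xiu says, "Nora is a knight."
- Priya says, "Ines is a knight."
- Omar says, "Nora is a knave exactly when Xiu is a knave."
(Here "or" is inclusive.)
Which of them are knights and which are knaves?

Knights: Vera, Ines, Nora, Xiu, Priya, and Omar. Knaves: none.

Since Vera is a knight, "Nora is the same type as me if and only if I am a knight" needs to be True, which holds.
As a knight, Ines's statement "Vera is a knight" should be True; it is.
Nora is a knight, so "Ines is a knight, or else Priya and I are both knights or both knaves" must be True — and it is.
Since Xiu is a knight, "Nora is a knight" needs to be True, which holds.
Priya (knight): "Ines is a knight" — True. ✓
Omar (knight): "Nora is a knave exactly when Xiu is a knave" — True. ✓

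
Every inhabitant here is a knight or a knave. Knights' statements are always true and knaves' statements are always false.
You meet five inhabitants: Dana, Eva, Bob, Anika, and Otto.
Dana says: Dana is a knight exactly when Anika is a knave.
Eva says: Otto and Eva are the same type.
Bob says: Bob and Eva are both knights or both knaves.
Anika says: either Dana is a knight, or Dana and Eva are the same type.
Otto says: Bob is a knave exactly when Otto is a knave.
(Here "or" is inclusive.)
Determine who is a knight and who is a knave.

Dana is a knave, Eva is a knight, Bob is a knight, Anika is a knave, and Otto is a knight.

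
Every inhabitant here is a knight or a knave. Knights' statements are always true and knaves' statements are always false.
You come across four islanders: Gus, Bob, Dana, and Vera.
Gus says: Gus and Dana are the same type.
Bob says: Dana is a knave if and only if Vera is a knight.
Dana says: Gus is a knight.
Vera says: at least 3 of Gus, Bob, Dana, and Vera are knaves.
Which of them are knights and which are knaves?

Gus is a knight, Bob is a knight, Dana is a knight, and Vera is a knave.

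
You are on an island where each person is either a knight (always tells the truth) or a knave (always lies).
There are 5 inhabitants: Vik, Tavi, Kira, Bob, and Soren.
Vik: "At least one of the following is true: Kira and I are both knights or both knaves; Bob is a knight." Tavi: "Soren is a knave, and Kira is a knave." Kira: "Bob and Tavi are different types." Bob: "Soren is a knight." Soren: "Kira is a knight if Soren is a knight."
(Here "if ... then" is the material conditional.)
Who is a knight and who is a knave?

Vik is a knight, Tavi is a knave, Kira is a knight, Bob is a knight, and Soren is a knight.

Suppose Vik is a knave. Then Vik's statement "at least one of the following is true: Kira and I are both knights or both knaves; Bob is a knight" would have to be false. Checking the 16 ways to assign the others, none is consistent with every speaker.
(For instance, with Tavi=knave, Kira=knight, Bob=knight, Soren=knight, Vik's claim "at least one of the following is true: Kira and I are both knights or both knaves; Bob is a knight" comes out true where it would need to be false.)
So Vik must be a knight, making "at least one of the following is true: Kira and I are both knights or both knaves; Bob is a knight" true. Taking Vik=knight, Tavi=knave, Kira=knight, Bob=knight, Soren=knight, each remaining statement checks out:
  Tavi (knave): "Soren is a knave, and Kira is a knave" — false. ✓
  Kira (knight): "Bob and Tavi are different types" — true. ✓
  Bob (knight): "Soren is a knight" — true. ✓
  Soren (knight): "Kira is a knight if Soren is a knight" — true. ✓
This is the unique consistent assignment.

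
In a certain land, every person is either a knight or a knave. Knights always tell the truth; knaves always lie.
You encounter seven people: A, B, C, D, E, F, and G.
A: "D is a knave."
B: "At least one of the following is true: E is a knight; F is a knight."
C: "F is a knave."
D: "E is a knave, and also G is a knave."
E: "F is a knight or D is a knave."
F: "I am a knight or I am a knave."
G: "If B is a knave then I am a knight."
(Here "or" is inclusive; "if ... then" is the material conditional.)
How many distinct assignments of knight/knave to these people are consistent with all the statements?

Consistent assignments:
  A=knight, B=knight, C=knave, D=knave, E=knight, F=knight, G=knight

1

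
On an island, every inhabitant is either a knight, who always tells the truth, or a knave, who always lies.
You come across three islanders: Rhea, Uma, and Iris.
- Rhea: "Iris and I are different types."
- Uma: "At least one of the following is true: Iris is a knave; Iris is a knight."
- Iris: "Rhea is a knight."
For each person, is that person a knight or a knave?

Rhea is a knave, Uma is a knight, and Iris is a knave.

Suppose Rhea is a knight. Then Rhea's statement "Iris and I are different types" would have to be true. Checking the 4 ways to assign the others, none is consistent with every speaker.
(For instance, with Uma=knight, Iris=knave, Iris's claim "Rhea is a knight" comes out true where it would need to be false.)
So Rhea must be a knave, making "Iris and I are different types" false. Taking Rhea=knave, Uma=knight, Iris=knave, each remaining statement checks out:
  Uma (knight): "at least one of the following is true: Iris is a knave; Iris is a knight" — true. ✓
  Iris (knave): "Rhea is a knight" — false. ✓
This is the unique consistent assignment.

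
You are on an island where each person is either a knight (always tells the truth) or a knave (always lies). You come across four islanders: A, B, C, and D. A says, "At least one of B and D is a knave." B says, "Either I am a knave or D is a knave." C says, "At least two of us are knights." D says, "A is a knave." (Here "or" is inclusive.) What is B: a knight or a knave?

B is a knight.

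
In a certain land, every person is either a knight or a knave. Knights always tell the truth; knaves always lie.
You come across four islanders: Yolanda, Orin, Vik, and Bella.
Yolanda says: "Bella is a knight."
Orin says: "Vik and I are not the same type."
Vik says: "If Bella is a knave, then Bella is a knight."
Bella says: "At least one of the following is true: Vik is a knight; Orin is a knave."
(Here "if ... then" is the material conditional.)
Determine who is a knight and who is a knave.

Suppose Yolanda is a knight. Then Yolanda's statement "Bella is a knight" would have to be true. Checking the 8 ways to assign the others, none is consistent with every speaker.
(For instance, with Orin=knight, Vik=knave, Bella=knave, Yolanda's claim "Bella is a knight" comes out false where it would need to be true.)
So Yolanda must be a knave, making "Bella is a knight" false. Taking Yolanda=knave, Orin=knight, Vik=knave, Bella=knave, each remaining statement checks out:
  Orin (knight): "Vik and I are not the same type" — true. ✓
  Vik (knave): "if Bella is a knave, then Bella is a knight" — false. ✓
  Bella (knave): "at least one of the following is true: Vik is a knight; Orin is a knave" — false. ✓
This is the unique consistent assignment.

Yolanda is a knave, Orin is a knight, Vik is a knave, and Bella is a knave.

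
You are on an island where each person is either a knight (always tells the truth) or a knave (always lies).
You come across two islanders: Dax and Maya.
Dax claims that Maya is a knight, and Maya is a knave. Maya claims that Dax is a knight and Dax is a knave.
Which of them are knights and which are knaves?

Knights: none. Knaves: Dax and Maya.

As a knave, Dax's statement "Maya is a knight, and Maya is a knave" should be false; it is.
Since Maya is a knave, "Dax is a knight and Dax is a knave" needs to be false, which holds.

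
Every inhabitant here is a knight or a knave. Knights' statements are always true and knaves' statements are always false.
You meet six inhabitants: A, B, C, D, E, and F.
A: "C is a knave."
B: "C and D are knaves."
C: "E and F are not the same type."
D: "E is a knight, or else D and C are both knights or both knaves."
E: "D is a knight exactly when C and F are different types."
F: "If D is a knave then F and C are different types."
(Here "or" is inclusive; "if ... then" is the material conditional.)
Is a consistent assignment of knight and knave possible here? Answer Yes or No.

Yes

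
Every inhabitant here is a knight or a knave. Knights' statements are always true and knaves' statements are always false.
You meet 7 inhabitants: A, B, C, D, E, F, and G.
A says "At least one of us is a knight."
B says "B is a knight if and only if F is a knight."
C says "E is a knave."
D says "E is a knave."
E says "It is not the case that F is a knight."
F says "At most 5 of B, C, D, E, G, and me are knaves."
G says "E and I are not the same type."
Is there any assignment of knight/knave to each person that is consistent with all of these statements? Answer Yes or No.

Yes

One consistent assignment: A=knight, B=knight, C=knight, D=knight, E=knave, F=knight, G=knight.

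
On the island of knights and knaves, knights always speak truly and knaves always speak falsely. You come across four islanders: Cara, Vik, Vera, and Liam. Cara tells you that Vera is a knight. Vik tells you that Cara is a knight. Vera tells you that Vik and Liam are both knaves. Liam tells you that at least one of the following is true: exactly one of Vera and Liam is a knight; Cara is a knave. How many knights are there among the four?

The unique consistent assignment is Cara=knave, Vik=knave, Vera=knave, Liam=knight.
That has 1 knight.

1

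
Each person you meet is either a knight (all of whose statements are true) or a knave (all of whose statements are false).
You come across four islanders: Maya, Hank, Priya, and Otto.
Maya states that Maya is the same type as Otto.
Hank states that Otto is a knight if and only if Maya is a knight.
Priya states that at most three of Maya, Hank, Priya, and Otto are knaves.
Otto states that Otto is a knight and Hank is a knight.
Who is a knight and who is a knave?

Maya is a knight, so "Maya is the same type as Otto" must be true — and it is.
Hank is a knight, so "Otto is a knight if and only if Maya is a knight" must be true — and it is.
As a knight, Priya's statement "at most three of Maya, Hank, Priya, and Otto are knaves" should be true; it is.
Otto (knight): "Otto is a knight and Hank is a knight" — true. ✓

Maya is a knight, Hank is a knight, Priya is a knight, and Otto is a knight.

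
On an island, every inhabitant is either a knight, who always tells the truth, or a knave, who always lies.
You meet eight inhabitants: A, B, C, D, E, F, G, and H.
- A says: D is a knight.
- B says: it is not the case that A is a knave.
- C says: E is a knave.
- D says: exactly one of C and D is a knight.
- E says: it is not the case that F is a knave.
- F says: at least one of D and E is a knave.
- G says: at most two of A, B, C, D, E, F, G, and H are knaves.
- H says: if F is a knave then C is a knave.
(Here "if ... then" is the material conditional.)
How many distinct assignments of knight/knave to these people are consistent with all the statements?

1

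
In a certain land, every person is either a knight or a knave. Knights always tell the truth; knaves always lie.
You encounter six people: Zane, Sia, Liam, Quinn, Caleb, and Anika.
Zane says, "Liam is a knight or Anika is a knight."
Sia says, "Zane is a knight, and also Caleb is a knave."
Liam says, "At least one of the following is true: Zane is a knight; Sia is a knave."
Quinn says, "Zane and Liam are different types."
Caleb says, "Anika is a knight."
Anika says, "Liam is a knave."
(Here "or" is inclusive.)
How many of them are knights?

3

The unique consistent assignment is Zane=knight, Sia=knight, Liam=knight, Quinn=knave, Caleb=knave, Anika=knave.
That has 3 knights.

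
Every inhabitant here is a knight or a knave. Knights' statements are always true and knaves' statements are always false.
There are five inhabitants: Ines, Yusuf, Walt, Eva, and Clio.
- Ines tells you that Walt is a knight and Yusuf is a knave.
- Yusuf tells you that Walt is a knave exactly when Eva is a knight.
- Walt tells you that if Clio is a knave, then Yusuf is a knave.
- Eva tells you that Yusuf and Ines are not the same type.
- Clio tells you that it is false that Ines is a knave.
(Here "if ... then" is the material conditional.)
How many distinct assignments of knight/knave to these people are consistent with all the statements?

2

Consistent assignments:
  Ines=knight, Yusuf=knave, Walt=knight, Eva=knight, Clio=knight
  Ines=knave, Yusuf=knight, Walt=knave, Eva=knight, Clio=knave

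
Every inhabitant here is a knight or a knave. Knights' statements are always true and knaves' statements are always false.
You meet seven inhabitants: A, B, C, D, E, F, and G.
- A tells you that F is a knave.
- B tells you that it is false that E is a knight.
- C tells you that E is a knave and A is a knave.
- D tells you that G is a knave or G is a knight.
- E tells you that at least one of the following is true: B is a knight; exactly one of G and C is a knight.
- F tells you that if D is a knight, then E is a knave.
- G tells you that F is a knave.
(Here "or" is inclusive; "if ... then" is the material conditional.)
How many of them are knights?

4

The unique consistent assignment is A=knight, B=knave, C=knave, D=knight, E=knight, F=knave, G=knight.
That has 4 knights.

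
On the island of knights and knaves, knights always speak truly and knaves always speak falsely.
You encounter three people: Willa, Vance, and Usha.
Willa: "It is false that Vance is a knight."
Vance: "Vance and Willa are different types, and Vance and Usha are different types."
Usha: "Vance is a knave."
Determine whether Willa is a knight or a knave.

Willa is a knave.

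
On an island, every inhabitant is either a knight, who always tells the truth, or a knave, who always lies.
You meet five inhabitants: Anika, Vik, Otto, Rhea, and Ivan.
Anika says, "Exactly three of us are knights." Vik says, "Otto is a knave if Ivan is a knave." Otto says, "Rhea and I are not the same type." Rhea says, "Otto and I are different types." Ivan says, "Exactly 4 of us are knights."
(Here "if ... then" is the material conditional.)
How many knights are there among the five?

1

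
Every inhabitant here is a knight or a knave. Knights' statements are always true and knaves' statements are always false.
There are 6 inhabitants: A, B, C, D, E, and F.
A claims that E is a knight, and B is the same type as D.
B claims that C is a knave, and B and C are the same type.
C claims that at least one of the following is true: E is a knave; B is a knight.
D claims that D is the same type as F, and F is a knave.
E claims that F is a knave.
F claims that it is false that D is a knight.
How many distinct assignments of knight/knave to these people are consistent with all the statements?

Consistent assignments:
  A=knave, B=knave, C=knight, D=knave, E=knave, F=knight

1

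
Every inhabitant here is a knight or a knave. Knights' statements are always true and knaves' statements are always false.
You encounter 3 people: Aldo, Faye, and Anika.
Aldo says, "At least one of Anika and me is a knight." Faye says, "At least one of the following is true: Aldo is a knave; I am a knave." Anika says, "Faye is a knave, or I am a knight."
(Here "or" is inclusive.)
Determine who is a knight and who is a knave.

Aldo is a knave, Faye is a knight, and Anika is a knave.

Aldo is a knave; "at least one of Anika and me is a knight" is False, as required.
Faye is a knight, so "at least one of the following is true: Aldo is a knave; I am a knave" must be True — and it is.
As a knave, Anika's statement "Faye is a knave, or I am a knight" should be False; it is.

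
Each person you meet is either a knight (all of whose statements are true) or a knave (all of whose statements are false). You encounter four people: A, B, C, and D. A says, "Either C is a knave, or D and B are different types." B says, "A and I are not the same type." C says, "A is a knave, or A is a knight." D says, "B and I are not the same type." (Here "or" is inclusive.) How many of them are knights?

1

The unique consistent assignment is A=knave, B=knave, C=knight, D=knave.
That has 1 knight.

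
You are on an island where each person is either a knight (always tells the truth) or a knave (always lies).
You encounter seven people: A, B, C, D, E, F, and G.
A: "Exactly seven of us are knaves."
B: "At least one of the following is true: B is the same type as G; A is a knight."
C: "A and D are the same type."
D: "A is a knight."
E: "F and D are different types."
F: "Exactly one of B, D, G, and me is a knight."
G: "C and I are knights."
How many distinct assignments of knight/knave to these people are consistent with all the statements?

1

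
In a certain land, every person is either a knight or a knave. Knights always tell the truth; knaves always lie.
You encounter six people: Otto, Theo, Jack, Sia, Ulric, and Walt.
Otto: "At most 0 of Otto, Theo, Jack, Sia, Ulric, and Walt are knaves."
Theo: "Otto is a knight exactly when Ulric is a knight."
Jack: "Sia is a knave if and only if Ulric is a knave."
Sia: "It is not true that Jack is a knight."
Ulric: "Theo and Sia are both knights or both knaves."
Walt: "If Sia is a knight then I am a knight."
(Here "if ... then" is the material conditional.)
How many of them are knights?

The unique consistent assignment is Otto=knave, Theo=knight, Jack=knight, Sia=knave, Ulric=knave, Walt=knight.
That has 3 knights.

3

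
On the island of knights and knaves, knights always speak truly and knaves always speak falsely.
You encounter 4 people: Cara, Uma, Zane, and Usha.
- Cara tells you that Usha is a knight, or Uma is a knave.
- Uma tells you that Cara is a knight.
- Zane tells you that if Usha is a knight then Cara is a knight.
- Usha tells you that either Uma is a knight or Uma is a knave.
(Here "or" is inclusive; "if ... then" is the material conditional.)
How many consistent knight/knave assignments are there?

1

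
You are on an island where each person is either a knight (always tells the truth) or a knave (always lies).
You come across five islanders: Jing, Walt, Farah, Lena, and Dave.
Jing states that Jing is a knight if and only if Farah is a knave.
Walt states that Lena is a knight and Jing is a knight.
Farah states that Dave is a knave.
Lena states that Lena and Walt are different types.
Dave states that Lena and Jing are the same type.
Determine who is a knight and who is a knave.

Knights: Dave. Knaves: Jing, Walt, Farah, and Lena.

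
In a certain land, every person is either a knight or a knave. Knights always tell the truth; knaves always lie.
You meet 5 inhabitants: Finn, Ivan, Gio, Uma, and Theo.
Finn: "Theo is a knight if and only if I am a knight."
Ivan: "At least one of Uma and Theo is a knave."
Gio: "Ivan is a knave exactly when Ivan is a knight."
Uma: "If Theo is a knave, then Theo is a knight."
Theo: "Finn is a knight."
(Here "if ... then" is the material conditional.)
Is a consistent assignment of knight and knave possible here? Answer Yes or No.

Yes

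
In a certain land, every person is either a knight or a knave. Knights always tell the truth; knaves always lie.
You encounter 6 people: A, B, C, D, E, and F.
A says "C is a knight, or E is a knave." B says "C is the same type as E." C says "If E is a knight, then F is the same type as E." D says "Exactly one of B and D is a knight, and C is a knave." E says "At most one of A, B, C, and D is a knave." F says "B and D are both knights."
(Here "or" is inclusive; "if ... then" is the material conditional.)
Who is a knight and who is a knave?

A (knight): "C is a knight, or E is a knave" — True. ✓
B is a knave, so "C is the same type as E" must be false — and it is.
C is a knight; "if E is a knight, then F is the same type as E" is True, as required.
D (knave): "exactly one of B and D is a knight, and C is a knave" — false. ✓
E is a knave, so "at most one of A, B, C, and D is a knave" must be false — and it is.
F (knave): "B and D are both knights" — false. ✓

Knights: A and C. Knaves: B, D, E, and F.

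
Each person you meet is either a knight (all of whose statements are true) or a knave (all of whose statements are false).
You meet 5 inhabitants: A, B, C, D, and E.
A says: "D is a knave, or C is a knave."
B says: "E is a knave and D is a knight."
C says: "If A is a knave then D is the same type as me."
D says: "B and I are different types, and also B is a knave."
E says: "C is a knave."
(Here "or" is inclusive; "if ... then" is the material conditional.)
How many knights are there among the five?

The unique consistent assignment is A=knight, B=knave, C=knight, D=knave, E=knave.
That has 2 knights.

2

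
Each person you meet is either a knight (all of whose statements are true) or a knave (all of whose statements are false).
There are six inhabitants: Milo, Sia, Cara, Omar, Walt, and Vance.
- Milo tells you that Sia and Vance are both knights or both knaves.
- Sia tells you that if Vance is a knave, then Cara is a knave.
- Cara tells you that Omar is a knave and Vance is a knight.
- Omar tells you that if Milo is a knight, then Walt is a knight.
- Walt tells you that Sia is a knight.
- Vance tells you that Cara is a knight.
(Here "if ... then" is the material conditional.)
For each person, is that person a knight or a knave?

Milo is a knave, Sia is a knight, Cara is a knave, Omar is a knight, Walt is a knight, and Vance is a knave.

Milo is a knave; "Sia and Vance are both knights or both knaves" is False, as required.
Sia is a knight, and the claim "if Vance is a knave, then Cara is a knave" is indeed True.
Cara is a knave, so "Omar is a knave and Vance is a knight" must be False — and it is.
Omar is a knight, and the claim "if Milo is a knight, then Walt is a knight" is indeed True.
As a knight, Walt's statement "Sia is a knight" should be True; it is.
Vance is a knave, and the claim "Cara is a knight" is indeed False.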